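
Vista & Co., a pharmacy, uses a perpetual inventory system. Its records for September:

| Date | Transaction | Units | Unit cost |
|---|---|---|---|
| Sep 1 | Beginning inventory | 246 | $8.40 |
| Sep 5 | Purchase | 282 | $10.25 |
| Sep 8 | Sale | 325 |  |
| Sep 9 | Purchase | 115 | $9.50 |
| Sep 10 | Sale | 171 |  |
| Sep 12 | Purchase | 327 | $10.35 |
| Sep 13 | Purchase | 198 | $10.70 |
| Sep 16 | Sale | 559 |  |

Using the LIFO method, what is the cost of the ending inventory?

Sep 8, 325 sold [LIFO — newest first]: 282 @ $10.25 + 43 @ $8.40 = $3,251.70
Sep 10, 171 sold [LIFO — newest first]: 115 @ $9.50 + 56 @ $8.40 = $1,562.90
Sep 16, 559 sold [LIFO — newest first]: 198 @ $10.70 + 327 @ $10.35 + 34 @ $8.40 = $5,788.65
Total COGS = $3,251.70 + $1,562.90 + $5,788.65 = $10,603.25
Ending inventory: 113 @ $8.40 = $949.20
Check: goods available $11,552.45 = COGS $10,603.25 + ending $949.20

Ending inventory = $949.20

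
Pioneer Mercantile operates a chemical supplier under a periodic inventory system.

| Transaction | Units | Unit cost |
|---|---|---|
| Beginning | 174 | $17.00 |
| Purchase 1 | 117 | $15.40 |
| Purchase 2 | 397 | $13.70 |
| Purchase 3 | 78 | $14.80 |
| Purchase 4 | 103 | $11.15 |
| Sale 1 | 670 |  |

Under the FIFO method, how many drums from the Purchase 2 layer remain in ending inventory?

18

Sale 1 (670) [FIFO — oldest first]: 174 @ $17.00 + 117 @ $15.40 + 379 @ $13.70 = $9,952.10
Ending inventory: 18 @ $13.70 + 78 @ $14.80 + 103 @ $11.15 = $2,549.45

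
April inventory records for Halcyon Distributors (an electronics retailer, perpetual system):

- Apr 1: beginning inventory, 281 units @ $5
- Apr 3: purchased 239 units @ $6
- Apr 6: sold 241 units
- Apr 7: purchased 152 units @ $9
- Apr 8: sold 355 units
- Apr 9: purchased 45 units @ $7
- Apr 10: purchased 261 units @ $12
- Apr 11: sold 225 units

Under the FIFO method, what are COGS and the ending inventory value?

Apr 6, 241 sold [FIFO — oldest first]: 241 @ $5 = $1,205
Apr 8, 355 sold [FIFO — oldest first]: 40 @ $5 + 239 @ $6 + 76 @ $9 = $2,318
Apr 11, 225 sold [FIFO — oldest first]: 76 @ $9 + 45 @ $7 + 104 @ $12 = $2,247
Total COGS = $1,205 + $2,318 + $2,247 = $5,770
Ending inventory: 157 @ $12 = $1,884
Check: goods available $7,654 = COGS $5,770 + ending $1,884

COGS = $5,770; ending inventory = $1,884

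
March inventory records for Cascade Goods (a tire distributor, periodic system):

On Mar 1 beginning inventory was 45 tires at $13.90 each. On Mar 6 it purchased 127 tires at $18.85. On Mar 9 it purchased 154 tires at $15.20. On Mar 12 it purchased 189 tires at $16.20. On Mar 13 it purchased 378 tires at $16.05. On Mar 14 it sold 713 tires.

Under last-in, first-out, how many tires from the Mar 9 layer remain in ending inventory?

Mar 14, 713 sold [LIFO — newest first]: 378 @ $16.05 + 189 @ $16.20 + 146 @ $15.20 = $11,347.90
Ending inventory: 45 @ $13.90 + 127 @ $18.85 + 8 @ $15.20 = $3,141.05

8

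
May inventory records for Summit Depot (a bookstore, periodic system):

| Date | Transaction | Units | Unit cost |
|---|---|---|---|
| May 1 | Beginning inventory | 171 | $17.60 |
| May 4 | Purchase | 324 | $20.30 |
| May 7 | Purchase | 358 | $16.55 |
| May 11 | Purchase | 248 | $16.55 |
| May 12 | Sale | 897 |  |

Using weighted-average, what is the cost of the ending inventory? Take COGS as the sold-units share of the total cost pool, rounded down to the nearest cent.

May 12, sell 897: 897/1101 × $19,616.10 → $15,981.50
Ending inventory (cost pool remaining) = $3,634.60

Ending inventory = $3,634.60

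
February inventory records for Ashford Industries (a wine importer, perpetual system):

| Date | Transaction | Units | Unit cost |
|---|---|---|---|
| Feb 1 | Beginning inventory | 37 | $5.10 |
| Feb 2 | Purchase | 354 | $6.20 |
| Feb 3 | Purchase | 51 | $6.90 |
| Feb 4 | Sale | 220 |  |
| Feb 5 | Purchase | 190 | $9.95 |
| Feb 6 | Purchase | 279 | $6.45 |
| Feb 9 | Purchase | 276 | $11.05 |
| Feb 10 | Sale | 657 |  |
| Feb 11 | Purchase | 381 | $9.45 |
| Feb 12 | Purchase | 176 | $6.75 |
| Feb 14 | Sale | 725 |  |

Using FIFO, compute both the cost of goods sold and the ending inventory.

Feb 4, 220 sold [FIFO — oldest first]: 37 @ $5.10 + 183 @ $6.20 = $1,323.30
Feb 10, 657 sold [FIFO — oldest first]: 171 @ $6.20 + 51 @ $6.90 + 190 @ $9.95 + 245 @ $6.45 = $4,882.85
Feb 14, 725 sold [FIFO — oldest first]: 34 @ $6.45 + 276 @ $11.05 + 381 @ $9.45 + 34 @ $6.75 = $7,099.05
Total COGS = $1,323.30 + $4,882.85 + $7,099.05 = $13,305.20
Ending inventory: 142 @ $6.75 = $958.50

COGS = $13,305.20; ending inventory = $958.50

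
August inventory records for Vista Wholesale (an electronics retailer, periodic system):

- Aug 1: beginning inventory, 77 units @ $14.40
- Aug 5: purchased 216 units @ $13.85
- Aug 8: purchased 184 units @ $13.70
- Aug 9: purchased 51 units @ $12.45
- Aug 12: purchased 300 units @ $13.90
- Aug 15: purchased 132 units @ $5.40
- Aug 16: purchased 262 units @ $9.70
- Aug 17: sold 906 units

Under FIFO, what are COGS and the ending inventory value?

COGS = $11,847.35; ending inventory = $2,833.00

Aug 17, 906 sold [FIFO — oldest first]: 77 @ $14.40 + 216 @ $13.85 + 184 @ $13.70 + 51 @ $12.45 + 300 @ $13.90 + 78 @ $5.40 = $11,847.35
Ending inventory: 54 @ $5.40 + 262 @ $9.70 = $2,833.00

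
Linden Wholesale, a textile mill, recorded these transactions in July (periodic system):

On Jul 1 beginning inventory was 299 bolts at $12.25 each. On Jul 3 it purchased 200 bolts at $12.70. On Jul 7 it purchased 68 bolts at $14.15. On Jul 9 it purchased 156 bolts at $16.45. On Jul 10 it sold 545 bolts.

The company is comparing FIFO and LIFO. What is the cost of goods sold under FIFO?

COGS = $6,853.65

FIFO COGS: 299 @ $12.25 + 200 @ $12.70 + 46 @ $14.15 = $6,853.65
LIFO COGS: 156 @ $16.45 + 68 @ $14.15 + 200 @ $12.70 + 121 @ $12.25 = $7,550.65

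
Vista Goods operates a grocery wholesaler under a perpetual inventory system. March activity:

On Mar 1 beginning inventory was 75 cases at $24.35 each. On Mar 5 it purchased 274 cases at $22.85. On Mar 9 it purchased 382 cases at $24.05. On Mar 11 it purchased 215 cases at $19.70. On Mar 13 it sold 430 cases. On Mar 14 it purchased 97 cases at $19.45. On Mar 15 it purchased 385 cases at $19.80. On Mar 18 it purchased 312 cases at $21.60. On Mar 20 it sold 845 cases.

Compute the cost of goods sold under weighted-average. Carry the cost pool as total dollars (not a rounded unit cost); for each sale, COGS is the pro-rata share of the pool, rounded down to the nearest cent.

COGS = $27,826.25

After Mar 1: 75 on hand, pool $1,826.25 (≈ $24.3500 each)
After Mar 5: 349 on hand, pool $8,087.15 (≈ $23.1723 each)
After Mar 9: 731 on hand, pool $17,274.25 (≈ $23.6310 each)
After Mar 11: 946 on hand, pool $21,509.75 (≈ $22.7376 each)
Mar 13, sell 430: 430/946 × $21,509.75 → $9,777.15
After Mar 14: 613 on hand, pool $13,619.25 (≈ $22.2174 each)
After Mar 15: 998 on hand, pool $21,242.25 (≈ $21.2848 each)
After Mar 18: 1310 on hand, pool $27,981.45 (≈ $21.3599 each)
Mar 20, sell 845: 845/1310 × $27,981.45 → $18,049.10
Total COGS = $9,777.15 + $18,049.10 = $27,826.25
Ending inventory (cost pool remaining) = $9,932.35
Check: goods available $37,758.60 = COGS $27,826.25 + ending $9,932.35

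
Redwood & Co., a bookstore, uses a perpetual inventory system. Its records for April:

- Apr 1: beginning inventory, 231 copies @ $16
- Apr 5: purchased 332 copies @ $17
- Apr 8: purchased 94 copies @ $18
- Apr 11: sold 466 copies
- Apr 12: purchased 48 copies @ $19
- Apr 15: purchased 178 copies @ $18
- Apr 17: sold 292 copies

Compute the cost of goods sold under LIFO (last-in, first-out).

Apr 11, 466 sold [LIFO — newest first]: 94 @ $18 + 332 @ $17 + 40 @ $16 = $7,976
Apr 17, 292 sold [LIFO — newest first]: 178 @ $18 + 48 @ $19 + 66 @ $16 = $5,172
Total COGS = $7,976 + $5,172 = $13,148
Ending inventory: 125 @ $16 = $2,000

COGS = $13,148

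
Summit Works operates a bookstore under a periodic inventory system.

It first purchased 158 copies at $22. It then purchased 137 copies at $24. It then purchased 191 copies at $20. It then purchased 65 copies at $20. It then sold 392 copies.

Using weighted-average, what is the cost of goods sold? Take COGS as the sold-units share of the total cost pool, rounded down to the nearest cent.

Sale 1, sell 392: 392/551 × $11,884.00 → $8,454.67
Ending inventory (cost pool remaining) = $3,429.33

COGS = $8,454.67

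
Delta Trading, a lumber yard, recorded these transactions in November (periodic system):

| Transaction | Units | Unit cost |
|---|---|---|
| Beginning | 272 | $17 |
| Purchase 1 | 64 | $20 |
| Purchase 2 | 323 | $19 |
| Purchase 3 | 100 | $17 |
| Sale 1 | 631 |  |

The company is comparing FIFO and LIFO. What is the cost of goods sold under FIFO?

COGS = $11,509

FIFO COGS: 272 @ $17 + 64 @ $20 + 295 @ $19 = $11,509
LIFO COGS: 100 @ $17 + 323 @ $19 + 64 @ $20 + 144 @ $17 = $11,565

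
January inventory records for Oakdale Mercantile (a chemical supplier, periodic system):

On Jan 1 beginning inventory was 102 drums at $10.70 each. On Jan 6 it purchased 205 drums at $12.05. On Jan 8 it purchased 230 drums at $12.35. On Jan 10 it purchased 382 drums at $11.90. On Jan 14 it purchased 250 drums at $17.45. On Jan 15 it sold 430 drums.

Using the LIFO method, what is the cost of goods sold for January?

COGS = $6,504.50

Jan 15, 430 sold [LIFO — newest first]: 250 @ $17.45 + 180 @ $11.90 = $6,504.50
Ending inventory: 102 @ $10.70 + 205 @ $12.05 + 230 @ $12.35 + 202 @ $11.90 = $8,805.95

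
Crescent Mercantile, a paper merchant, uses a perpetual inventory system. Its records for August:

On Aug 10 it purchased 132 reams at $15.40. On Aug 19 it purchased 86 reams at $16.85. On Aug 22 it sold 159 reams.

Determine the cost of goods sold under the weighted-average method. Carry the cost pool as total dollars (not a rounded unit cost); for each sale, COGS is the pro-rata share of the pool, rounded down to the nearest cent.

COGS = $2,539.55

After Aug 10: 132 on hand, pool $2,032.80 (≈ $15.4000 each)
After Aug 19: 218 on hand, pool $3,481.90 (≈ $15.9720 each)
Aug 22, sell 159: 159/218 × $3,481.90 → $2,539.55
Ending inventory (cost pool remaining) = $942.35
Check: goods available $3,481.90 = COGS $2,539.55 + ending $942.35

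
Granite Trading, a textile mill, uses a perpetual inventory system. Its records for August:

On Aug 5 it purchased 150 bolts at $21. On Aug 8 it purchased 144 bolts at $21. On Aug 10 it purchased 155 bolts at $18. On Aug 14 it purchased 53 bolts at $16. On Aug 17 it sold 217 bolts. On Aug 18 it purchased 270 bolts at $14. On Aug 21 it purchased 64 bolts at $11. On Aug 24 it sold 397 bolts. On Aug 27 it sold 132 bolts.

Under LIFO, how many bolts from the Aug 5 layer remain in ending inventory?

90

Aug 17, 217 sold [LIFO — newest first]: 53 @ $16 + 155 @ $18 + 9 @ $21 = $3,827
Aug 24, 397 sold [LIFO — newest first]: 64 @ $11 + 270 @ $14 + 63 @ $21 = $5,807
Aug 27, 132 sold [LIFO — newest first]: 72 @ $21 + 60 @ $21 = $2,772
Total COGS = $3,827 + $5,807 + $2,772 = $12,406
Ending inventory: 90 @ $21 = $1,890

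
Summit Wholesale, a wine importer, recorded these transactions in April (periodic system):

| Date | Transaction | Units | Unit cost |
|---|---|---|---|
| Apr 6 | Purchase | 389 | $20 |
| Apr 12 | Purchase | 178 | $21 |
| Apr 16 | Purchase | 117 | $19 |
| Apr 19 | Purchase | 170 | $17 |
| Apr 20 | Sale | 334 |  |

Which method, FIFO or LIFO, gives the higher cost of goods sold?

FIFO

FIFO COGS: 334 @ $20 = $6,680
LIFO COGS: 170 @ $17 + 117 @ $19 + 47 @ $21 = $6,100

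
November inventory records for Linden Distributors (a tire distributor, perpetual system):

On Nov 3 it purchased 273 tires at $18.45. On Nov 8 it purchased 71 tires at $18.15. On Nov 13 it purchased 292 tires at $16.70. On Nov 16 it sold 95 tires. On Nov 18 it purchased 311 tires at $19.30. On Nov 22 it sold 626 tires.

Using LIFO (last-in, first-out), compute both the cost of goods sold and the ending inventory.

Nov 16, 95 sold [LIFO — newest first]: 95 @ $16.70 = $1,586.50
Nov 22, 626 sold [LIFO — newest first]: 311 @ $19.30 + 197 @ $16.70 + 71 @ $18.15 + 47 @ $18.45 = $11,448.00
Total COGS = $1,586.50 + $11,448.00 = $13,034.50
Ending inventory: 226 @ $18.45 = $4,169.70

COGS = $13,034.50; ending inventory = $4,169.70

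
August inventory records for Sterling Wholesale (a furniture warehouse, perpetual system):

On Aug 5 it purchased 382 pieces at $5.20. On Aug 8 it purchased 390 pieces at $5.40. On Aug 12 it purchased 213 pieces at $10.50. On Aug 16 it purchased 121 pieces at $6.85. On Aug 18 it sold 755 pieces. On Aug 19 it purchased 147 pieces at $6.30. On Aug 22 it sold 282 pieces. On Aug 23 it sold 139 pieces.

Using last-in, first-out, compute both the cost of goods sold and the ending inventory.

COGS = $7,683.45; ending inventory = $400.40

Aug 18, 755 sold [LIFO — newest first]: 121 @ $6.85 + 213 @ $10.50 + 390 @ $5.40 + 31 @ $5.20 = $5,332.55
Aug 22, 282 sold [LIFO — newest first]: 147 @ $6.30 + 135 @ $5.20 = $1,628.10
Aug 23, 139 sold [LIFO — newest first]: 139 @ $5.20 = $722.80
Total COGS = $5,332.55 + $1,628.10 + $722.80 = $7,683.45
Ending inventory: 77 @ $5.20 = $400.40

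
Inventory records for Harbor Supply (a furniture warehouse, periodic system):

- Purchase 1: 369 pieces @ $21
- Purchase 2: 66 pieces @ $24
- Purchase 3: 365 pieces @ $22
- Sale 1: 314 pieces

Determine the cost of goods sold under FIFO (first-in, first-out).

Sale 1 (314) [FIFO — oldest first]: 314 @ $21 = $6,594
Ending inventory: 55 @ $21 + 66 @ $24 + 365 @ $22 = $10,769

COGS = $6,594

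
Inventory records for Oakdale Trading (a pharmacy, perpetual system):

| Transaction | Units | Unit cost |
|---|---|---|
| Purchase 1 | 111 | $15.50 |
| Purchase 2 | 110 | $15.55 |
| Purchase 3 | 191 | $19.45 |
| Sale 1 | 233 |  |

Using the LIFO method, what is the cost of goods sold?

Sale 1 (233) [LIFO — newest first]: 191 @ $19.45 + 42 @ $15.55 = $4,368.05
Ending inventory: 111 @ $15.50 + 68 @ $15.55 = $2,777.90

COGS = $4,368.05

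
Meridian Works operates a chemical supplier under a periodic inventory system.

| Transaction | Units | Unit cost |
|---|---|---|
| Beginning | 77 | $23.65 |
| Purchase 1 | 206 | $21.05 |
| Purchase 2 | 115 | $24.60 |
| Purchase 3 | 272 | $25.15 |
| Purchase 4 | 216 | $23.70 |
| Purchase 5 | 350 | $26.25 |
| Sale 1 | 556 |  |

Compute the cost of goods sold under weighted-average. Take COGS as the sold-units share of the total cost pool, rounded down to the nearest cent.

Sale 1, sell 556: 556/1236 × $30,133.85 → $13,555.35
Ending inventory (cost pool remaining) = $16,578.50
Check: goods available $30,133.85 = COGS $13,555.35 + ending $16,578.50

COGS = $13,555.35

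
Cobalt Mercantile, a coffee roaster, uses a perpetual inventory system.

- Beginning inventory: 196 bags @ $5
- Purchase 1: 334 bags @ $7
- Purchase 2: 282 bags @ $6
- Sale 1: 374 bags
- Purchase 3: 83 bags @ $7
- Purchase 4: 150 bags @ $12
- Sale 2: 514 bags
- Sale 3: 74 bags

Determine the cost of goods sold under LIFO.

Sale 1 (374) [LIFO — newest first]: 282 @ $6 + 92 @ $7 = $2,336
Sale 2 (514) [LIFO — newest first]: 150 @ $12 + 83 @ $7 + 242 @ $7 + 39 @ $5 = $4,270
Sale 3 (74) [LIFO — newest first]: 74 @ $5 = $370
Total COGS = $2,336 + $4,270 + $370 = $6,976
Ending inventory: 83 @ $5 = $415
Check: goods available $7,391 = COGS $6,976 + ending $415

COGS = $6,976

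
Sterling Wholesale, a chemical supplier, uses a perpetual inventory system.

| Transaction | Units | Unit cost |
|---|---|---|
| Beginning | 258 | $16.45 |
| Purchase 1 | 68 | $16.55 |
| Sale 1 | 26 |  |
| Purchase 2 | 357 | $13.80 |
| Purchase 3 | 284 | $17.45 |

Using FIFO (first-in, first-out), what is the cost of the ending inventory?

Ending inventory = $14,824.20

Sale 1 (26) [FIFO — oldest first]: 26 @ $16.45 = $427.70
Ending inventory: 232 @ $16.45 + 68 @ $16.55 + 357 @ $13.80 + 284 @ $17.45 = $14,824.20
Check: goods available $15,251.90 = COGS $427.70 + ending $14,824.20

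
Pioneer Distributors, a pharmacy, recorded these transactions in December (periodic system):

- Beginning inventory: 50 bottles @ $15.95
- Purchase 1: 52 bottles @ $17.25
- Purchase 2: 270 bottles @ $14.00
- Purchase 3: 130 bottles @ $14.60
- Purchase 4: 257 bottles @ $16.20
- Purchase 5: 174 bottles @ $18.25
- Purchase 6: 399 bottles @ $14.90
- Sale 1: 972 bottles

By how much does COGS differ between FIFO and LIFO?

$57.50

FIFO COGS: 50 @ $15.95 + 52 @ $17.25 + 270 @ $14.00 + 130 @ $14.60 + 257 @ $16.20 + 174 @ $18.25 + 39 @ $14.90 = $15,292.50
LIFO COGS: 399 @ $14.90 + 174 @ $18.25 + 257 @ $16.20 + 130 @ $14.60 + 12 @ $14.00 = $15,350.00
Difference = |$15,292.50 − $15,350.00| = $57.50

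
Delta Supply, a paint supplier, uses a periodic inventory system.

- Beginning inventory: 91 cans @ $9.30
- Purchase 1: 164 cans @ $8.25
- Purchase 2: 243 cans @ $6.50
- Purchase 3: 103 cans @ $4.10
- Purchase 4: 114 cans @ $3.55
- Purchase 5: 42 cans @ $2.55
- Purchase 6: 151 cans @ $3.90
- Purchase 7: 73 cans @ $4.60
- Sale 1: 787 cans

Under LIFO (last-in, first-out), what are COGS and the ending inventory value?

COGS = $3,941.55; ending inventory = $1,696.05

Sale 1 (787) [LIFO — newest first]: 73 @ $4.60 + 151 @ $3.90 + 42 @ $2.55 + 114 @ $3.55 + 103 @ $4.10 + 243 @ $6.50 + 61 @ $8.25 = $3,941.55
Ending inventory: 91 @ $9.30 + 103 @ $8.25 = $1,696.05
Check: goods available $5,637.60 = COGS $3,941.55 + ending $1,696.05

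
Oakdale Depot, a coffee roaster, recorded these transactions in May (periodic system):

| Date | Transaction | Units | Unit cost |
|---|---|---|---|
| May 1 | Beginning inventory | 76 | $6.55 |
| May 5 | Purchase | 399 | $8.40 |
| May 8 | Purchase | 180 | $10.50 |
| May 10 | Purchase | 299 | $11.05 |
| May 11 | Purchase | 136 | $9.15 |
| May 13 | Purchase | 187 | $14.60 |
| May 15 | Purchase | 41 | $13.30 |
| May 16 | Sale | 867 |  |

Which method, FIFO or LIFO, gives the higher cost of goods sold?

FIFO COGS: 76 @ $6.55 + 399 @ $8.40 + 180 @ $10.50 + 212 @ $11.05 = $8,082.00
LIFO COGS: 41 @ $13.30 + 187 @ $14.60 + 136 @ $9.15 + 299 @ $11.05 + 180 @ $10.50 + 24 @ $8.40 = $9,915.45

LIFO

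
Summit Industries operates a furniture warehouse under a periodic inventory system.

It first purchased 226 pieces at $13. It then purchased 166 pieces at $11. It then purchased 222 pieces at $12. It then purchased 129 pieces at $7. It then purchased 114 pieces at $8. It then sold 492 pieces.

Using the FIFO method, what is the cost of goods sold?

COGS = $5,964

Sale 1 (492) [FIFO — oldest first]: 226 @ $13 + 166 @ $11 + 100 @ $12 = $5,964
Ending inventory: 122 @ $12 + 129 @ $7 + 114 @ $8 = $3,279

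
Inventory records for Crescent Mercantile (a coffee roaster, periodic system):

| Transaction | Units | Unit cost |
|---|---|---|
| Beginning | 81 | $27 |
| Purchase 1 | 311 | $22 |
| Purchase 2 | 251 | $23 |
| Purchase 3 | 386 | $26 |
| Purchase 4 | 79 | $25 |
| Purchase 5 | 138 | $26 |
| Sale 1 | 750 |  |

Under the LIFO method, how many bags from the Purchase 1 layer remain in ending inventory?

311

Sale 1 (750) [LIFO — newest first]: 138 @ $26 + 79 @ $25 + 386 @ $26 + 147 @ $23 = $18,980
Ending inventory: 81 @ $27 + 311 @ $22 + 104 @ $23 = $11,421
Check: goods available $30,401 = COGS $18,980 + ending $11,421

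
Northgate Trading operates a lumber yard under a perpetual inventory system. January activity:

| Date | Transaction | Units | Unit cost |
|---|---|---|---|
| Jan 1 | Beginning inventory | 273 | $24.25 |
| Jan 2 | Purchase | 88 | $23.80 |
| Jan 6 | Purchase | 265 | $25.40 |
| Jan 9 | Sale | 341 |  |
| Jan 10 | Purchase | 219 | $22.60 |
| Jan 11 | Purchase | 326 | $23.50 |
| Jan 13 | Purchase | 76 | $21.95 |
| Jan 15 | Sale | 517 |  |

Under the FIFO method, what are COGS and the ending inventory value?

COGS = $20,700.55; ending inventory = $9,023.70

Jan 9, 341 sold [FIFO — oldest first]: 273 @ $24.25 + 68 @ $23.80 = $8,238.65
Jan 15, 517 sold [FIFO — oldest first]: 20 @ $23.80 + 265 @ $25.40 + 219 @ $22.60 + 13 @ $23.50 = $12,461.90
Total COGS = $8,238.65 + $12,461.90 = $20,700.55
Ending inventory: 313 @ $23.50 + 76 @ $21.95 = $9,023.70
Check: goods available $29,724.25 = COGS $20,700.55 + ending $9,023.70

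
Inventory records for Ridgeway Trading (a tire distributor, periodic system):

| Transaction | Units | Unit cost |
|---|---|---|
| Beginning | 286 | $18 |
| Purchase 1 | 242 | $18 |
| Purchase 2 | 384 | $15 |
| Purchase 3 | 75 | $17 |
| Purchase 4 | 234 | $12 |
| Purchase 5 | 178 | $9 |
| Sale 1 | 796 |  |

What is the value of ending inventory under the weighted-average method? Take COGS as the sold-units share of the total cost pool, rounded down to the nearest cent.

Ending inventory = $9,029.49

Sale 1, sell 796: 796/1399 × $20,949.00 → $11,919.51
Ending inventory (cost pool remaining) = $9,029.49
Check: goods available $20,949.00 = COGS $11,919.51 + ending $9,029.49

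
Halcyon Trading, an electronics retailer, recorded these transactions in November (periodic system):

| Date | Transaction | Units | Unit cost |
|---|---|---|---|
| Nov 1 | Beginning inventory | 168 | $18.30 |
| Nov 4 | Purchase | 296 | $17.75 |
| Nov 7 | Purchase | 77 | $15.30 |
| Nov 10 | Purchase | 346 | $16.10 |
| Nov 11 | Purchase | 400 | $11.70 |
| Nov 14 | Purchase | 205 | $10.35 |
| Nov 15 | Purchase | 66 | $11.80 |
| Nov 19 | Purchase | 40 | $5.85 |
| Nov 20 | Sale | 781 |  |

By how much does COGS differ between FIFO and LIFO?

$4,428.95

FIFO COGS: 168 @ $18.30 + 296 @ $17.75 + 77 @ $15.30 + 240 @ $16.10 = $13,370.50
LIFO COGS: 40 @ $5.85 + 66 @ $11.80 + 205 @ $10.35 + 400 @ $11.70 + 70 @ $16.10 = $8,941.55
Difference = |$13,370.50 − $8,941.55| = $4,428.95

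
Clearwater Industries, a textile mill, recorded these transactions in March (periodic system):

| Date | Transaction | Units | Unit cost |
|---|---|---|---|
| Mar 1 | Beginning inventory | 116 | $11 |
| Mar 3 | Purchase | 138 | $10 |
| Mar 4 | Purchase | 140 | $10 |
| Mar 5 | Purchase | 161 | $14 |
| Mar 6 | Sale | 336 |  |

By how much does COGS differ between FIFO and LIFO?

$528

FIFO COGS: 116 @ $11 + 138 @ $10 + 82 @ $10 = $3,476
LIFO COGS: 161 @ $14 + 140 @ $10 + 35 @ $10 = $4,004
Difference = |$3,476 − $4,004| = $528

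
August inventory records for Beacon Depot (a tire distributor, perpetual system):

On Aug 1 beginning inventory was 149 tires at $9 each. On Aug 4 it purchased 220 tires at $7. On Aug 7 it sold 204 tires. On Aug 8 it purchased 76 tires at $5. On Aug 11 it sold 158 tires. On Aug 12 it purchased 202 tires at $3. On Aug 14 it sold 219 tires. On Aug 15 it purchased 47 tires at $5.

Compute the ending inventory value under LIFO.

Ending inventory = $829

Aug 7, 204 sold [LIFO — newest first]: 204 @ $7 = $1,428
Aug 11, 158 sold [LIFO — newest first]: 76 @ $5 + 16 @ $7 + 66 @ $9 = $1,086
Aug 14, 219 sold [LIFO — newest first]: 202 @ $3 + 17 @ $9 = $759
Total COGS = $1,428 + $1,086 + $759 = $3,273
Ending inventory: 66 @ $9 + 47 @ $5 = $829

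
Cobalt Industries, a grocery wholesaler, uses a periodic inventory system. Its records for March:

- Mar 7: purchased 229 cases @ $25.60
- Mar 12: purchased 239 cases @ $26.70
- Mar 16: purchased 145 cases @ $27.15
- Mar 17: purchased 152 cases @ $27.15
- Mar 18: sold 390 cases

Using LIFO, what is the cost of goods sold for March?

Mar 18, 390 sold [LIFO — newest first]: 152 @ $27.15 + 145 @ $27.15 + 93 @ $26.70 = $10,546.65
Ending inventory: 229 @ $25.60 + 146 @ $26.70 = $9,760.60
Check: goods available $20,307.25 = COGS $10,546.65 + ending $9,760.60

COGS = $10,546.65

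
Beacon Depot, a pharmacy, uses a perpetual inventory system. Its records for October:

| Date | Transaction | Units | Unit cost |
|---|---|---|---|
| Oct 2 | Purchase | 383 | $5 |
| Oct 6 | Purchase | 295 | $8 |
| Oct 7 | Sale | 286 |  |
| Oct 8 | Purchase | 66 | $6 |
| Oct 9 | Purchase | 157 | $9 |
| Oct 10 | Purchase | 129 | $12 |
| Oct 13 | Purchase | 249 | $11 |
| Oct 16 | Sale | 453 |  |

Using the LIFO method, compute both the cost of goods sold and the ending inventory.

Oct 7, 286 sold [LIFO — newest first]: 286 @ $8 = $2,288
Oct 16, 453 sold [LIFO — newest first]: 249 @ $11 + 129 @ $12 + 75 @ $9 = $4,962
Total COGS = $2,288 + $4,962 = $7,250
Ending inventory: 383 @ $5 + 9 @ $8 + 66 @ $6 + 82 @ $9 = $3,121

COGS = $7,250; ending inventory = $3,121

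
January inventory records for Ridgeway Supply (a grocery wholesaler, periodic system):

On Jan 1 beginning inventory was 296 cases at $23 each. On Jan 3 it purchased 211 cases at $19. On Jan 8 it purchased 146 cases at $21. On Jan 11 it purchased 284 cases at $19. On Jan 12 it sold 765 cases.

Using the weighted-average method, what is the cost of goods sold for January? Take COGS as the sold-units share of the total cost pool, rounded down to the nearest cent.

Jan 12, sell 765: 765/937 × $19,279.00 → $15,740.05
Ending inventory (cost pool remaining) = $3,538.95
Check: goods available $19,279.00 = COGS $15,740.05 + ending $3,538.95

COGS = $15,740.05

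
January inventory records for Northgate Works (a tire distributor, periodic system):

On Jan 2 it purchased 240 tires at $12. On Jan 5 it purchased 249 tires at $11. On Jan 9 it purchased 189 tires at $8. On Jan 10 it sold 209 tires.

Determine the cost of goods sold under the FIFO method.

COGS = $2,508

Jan 10, 209 sold [FIFO — oldest first]: 209 @ $12 = $2,508
Ending inventory: 31 @ $12 + 249 @ $11 + 189 @ $8 = $4,623
Check: goods available $7,131 = COGS $2,508 + ending $4,623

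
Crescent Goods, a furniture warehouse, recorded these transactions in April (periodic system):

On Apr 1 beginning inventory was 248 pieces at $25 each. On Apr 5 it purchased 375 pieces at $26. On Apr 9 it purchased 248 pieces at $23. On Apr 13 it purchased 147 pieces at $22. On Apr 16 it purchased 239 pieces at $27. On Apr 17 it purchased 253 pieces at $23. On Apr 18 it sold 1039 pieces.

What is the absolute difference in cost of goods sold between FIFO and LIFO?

$293

FIFO COGS: 248 @ $25 + 375 @ $26 + 248 @ $23 + 147 @ $22 + 21 @ $27 = $25,455
LIFO COGS: 253 @ $23 + 239 @ $27 + 147 @ $22 + 248 @ $23 + 152 @ $26 = $25,162
Difference = |$25,455 − $25,162| = $293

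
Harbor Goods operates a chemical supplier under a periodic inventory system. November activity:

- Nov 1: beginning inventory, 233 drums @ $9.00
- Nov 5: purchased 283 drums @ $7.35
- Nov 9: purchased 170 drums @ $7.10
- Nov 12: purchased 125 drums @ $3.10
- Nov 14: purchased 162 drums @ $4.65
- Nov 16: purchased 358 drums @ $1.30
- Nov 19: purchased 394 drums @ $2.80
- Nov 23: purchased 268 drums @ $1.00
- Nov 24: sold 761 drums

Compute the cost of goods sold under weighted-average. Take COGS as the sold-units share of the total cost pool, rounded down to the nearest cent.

Nov 24, sell 761: 761/1993 × $8,361.45 → $3,192.70
Ending inventory (cost pool remaining) = $5,168.75

COGS = $3,192.70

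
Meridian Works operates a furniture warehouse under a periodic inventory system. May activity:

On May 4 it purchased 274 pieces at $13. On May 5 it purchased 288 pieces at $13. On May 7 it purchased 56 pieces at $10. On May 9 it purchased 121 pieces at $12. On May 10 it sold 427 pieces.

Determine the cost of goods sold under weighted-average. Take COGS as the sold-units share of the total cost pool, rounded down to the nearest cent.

May 10, sell 427: 427/739 × $9,318.00 → $5,384.01
Ending inventory (cost pool remaining) = $3,933.99
Check: goods available $9,318.00 = COGS $5,384.01 + ending $3,933.99

COGS = $5,384.01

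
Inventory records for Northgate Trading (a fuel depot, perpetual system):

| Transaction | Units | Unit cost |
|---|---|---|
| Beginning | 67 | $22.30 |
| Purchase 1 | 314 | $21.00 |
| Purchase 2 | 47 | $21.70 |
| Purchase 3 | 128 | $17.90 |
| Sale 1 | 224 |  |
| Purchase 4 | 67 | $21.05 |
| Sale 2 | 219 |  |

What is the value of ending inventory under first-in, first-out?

Sale 1 (224) [FIFO — oldest first]: 67 @ $22.30 + 157 @ $21.00 = $4,791.10
Sale 2 (219) [FIFO — oldest first]: 157 @ $21.00 + 47 @ $21.70 + 15 @ $17.90 = $4,585.40
Total COGS = $4,791.10 + $4,585.40 = $9,376.50
Ending inventory: 113 @ $17.90 + 67 @ $21.05 = $3,433.05
Check: goods available $12,809.55 = COGS $9,376.50 + ending $3,433.05

Ending inventory = $3,433.05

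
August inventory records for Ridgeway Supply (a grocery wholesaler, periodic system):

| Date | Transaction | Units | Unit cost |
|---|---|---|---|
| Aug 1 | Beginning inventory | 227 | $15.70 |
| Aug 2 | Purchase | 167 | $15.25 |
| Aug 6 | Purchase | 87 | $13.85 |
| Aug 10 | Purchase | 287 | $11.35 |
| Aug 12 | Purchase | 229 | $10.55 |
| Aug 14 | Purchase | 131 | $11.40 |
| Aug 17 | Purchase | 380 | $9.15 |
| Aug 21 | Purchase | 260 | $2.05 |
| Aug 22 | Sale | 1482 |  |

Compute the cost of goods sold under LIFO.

Aug 22, 1482 sold [LIFO — newest first]: 260 @ $2.05 + 380 @ $9.15 + 131 @ $11.40 + 229 @ $10.55 + 287 @ $11.35 + 87 @ $13.85 + 108 @ $15.25 = $14,028.75
Ending inventory: 227 @ $15.70 + 59 @ $15.25 = $4,463.65
Check: goods available $18,492.40 = COGS $14,028.75 + ending $4,463.65

COGS = $14,028.75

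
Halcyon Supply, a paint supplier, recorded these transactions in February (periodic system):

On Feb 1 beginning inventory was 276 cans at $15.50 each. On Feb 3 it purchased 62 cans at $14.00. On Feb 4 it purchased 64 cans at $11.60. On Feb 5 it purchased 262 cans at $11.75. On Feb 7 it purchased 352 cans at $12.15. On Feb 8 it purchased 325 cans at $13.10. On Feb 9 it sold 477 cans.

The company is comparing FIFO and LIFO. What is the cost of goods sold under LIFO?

FIFO COGS: 276 @ $15.50 + 62 @ $14.00 + 64 @ $11.60 + 75 @ $11.75 = $6,769.65
LIFO COGS: 325 @ $13.10 + 152 @ $12.15 = $6,104.30

COGS = $6,104.30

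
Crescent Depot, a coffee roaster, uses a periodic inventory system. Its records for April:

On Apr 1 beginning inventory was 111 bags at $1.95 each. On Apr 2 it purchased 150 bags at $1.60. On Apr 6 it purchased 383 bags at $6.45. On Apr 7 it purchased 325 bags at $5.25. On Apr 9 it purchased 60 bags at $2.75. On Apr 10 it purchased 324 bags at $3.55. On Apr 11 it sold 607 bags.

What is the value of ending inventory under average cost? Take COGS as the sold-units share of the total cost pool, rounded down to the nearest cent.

Apr 11, sell 607: 607/1353 × $5,948.25 → $2,668.57
Ending inventory (cost pool remaining) = $3,279.68

Ending inventory = $3,279.68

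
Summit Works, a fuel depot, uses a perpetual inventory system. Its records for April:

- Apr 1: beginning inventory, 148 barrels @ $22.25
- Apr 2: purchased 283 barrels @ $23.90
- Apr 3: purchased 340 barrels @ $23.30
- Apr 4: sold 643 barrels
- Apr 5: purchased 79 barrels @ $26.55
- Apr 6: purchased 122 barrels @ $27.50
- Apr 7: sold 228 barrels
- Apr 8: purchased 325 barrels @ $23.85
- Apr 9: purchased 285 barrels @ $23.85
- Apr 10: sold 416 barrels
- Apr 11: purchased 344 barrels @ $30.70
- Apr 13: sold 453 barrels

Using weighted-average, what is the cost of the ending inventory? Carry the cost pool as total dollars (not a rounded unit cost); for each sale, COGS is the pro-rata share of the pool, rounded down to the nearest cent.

After Apr 1: 148 on hand, pool $3,293.00 (≈ $22.2500 each)
After Apr 2: 431 on hand, pool $10,056.70 (≈ $23.3334 each)
After Apr 3: 771 on hand, pool $17,978.70 (≈ $23.3187 each)
Apr 4, sell 643: 643/771 × $17,978.70 → $14,993.90
After Apr 5: 207 on hand, pool $5,082.25 (≈ $24.5519 each)
After Apr 6: 329 on hand, pool $8,437.25 (≈ $25.6451 each)
Apr 7, sell 228: 228/329 × $8,437.25 → $5,847.09
After Apr 8: 426 on hand, pool $10,341.41 (≈ $24.2756 each)
After Apr 9: 711 on hand, pool $17,138.66 (≈ $24.1050 each)
Apr 10, sell 416: 416/711 × $17,138.66 → $10,027.68
After Apr 11: 639 on hand, pool $17,671.78 (≈ $27.6554 each)
Apr 13, sell 453: 453/639 × $17,671.78 → $12,527.88
Total COGS = $14,993.90 + $5,847.09 + $10,027.68 + $12,527.88 = $43,396.55
Ending inventory (cost pool remaining) = $5,143.90
Check: goods available $48,540.45 = COGS $43,396.55 + ending $5,143.90

Ending inventory = $5,143.90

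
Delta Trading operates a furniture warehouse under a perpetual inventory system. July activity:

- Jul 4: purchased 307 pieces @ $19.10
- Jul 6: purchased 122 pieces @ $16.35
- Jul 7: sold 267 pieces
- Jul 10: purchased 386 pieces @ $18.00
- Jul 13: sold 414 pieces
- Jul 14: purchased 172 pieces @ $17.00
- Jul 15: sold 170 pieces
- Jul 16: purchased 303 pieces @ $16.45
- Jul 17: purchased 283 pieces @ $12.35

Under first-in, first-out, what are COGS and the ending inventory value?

Jul 7, 267 sold [FIFO — oldest first]: 267 @ $19.10 = $5,099.70
Jul 13, 414 sold [FIFO — oldest first]: 40 @ $19.10 + 122 @ $16.35 + 252 @ $18.00 = $7,294.70
Jul 15, 170 sold [FIFO — oldest first]: 134 @ $18.00 + 36 @ $17.00 = $3,024.00
Total COGS = $5,099.70 + $7,294.70 + $3,024.00 = $15,418.40
Ending inventory: 136 @ $17.00 + 303 @ $16.45 + 283 @ $12.35 = $10,791.40

COGS = $15,418.40; ending inventory = $10,791.40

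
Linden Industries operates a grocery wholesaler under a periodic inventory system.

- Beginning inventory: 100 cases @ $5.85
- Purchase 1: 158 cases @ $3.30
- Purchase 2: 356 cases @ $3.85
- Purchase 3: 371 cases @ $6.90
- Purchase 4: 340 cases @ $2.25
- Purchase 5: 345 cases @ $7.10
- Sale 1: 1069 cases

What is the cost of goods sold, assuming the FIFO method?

Sale 1 (1069) [FIFO — oldest first]: 100 @ $5.85 + 158 @ $3.30 + 356 @ $3.85 + 371 @ $6.90 + 84 @ $2.25 = $5,225.90
Ending inventory: 256 @ $2.25 + 345 @ $7.10 = $3,025.50

COGS = $5,225.90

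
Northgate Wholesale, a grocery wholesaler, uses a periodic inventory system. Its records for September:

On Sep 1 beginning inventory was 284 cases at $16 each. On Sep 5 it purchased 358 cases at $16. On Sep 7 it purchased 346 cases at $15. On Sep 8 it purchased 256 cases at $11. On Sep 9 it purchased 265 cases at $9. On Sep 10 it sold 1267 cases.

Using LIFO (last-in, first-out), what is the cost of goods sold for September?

COGS = $16,791

Sep 10, 1267 sold [LIFO — newest first]: 265 @ $9 + 256 @ $11 + 346 @ $15 + 358 @ $16 + 42 @ $16 = $16,791
Ending inventory: 242 @ $16 = $3,872
Check: goods available $20,663 = COGS $16,791 + ending $3,872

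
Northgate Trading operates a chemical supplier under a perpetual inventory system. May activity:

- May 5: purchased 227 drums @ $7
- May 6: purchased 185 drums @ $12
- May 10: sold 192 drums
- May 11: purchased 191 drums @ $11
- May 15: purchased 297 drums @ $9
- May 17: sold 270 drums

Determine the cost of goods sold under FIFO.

COGS = $4,359

May 10, 192 sold [FIFO — oldest first]: 192 @ $7 = $1,344
May 17, 270 sold [FIFO — oldest first]: 35 @ $7 + 185 @ $12 + 50 @ $11 = $3,015
Total COGS = $1,344 + $3,015 = $4,359
Ending inventory: 141 @ $11 + 297 @ $9 = $4,224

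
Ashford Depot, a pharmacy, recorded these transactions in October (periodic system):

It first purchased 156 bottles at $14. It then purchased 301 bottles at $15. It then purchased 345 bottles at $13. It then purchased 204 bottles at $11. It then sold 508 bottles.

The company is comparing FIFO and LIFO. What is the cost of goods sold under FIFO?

FIFO COGS: 156 @ $14 + 301 @ $15 + 51 @ $13 = $7,362
LIFO COGS: 204 @ $11 + 304 @ $13 = $6,196

COGS = $7,362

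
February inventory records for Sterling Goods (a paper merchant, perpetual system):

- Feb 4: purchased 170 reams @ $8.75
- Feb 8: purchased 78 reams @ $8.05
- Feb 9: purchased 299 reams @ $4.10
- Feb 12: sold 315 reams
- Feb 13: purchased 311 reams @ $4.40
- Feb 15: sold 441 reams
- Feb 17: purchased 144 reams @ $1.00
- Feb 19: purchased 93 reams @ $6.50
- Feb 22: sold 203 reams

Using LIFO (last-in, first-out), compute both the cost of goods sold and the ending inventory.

Feb 12, 315 sold [LIFO — newest first]: 299 @ $4.10 + 16 @ $8.05 = $1,354.70
Feb 15, 441 sold [LIFO — newest first]: 311 @ $4.40 + 62 @ $8.05 + 68 @ $8.75 = $2,462.50
Feb 22, 203 sold [LIFO — newest first]: 93 @ $6.50 + 110 @ $1.00 = $714.50
Total COGS = $1,354.70 + $2,462.50 + $714.50 = $4,531.70
Ending inventory: 102 @ $8.75 + 34 @ $1.00 = $926.50

COGS = $4,531.70; ending inventory = $926.50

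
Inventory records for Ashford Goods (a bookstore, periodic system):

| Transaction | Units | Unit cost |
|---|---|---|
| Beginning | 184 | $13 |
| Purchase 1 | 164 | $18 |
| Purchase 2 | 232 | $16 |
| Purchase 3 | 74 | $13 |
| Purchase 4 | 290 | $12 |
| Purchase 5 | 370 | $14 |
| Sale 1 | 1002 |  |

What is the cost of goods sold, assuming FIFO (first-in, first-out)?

COGS = $14,310

Sale 1 (1002) [FIFO — oldest first]: 184 @ $13 + 164 @ $18 + 232 @ $16 + 74 @ $13 + 290 @ $12 + 58 @ $14 = $14,310
Ending inventory: 312 @ $14 = $4,368
Check: goods available $18,678 = COGS $14,310 + ending $4,368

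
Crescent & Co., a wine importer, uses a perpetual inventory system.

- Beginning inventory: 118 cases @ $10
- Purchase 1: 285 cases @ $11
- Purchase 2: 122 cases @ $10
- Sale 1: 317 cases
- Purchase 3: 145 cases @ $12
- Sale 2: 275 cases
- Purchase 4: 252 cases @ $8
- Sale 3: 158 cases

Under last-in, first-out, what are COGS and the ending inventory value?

Sale 1 (317) [LIFO — newest first]: 122 @ $10 + 195 @ $11 = $3,365
Sale 2 (275) [LIFO — newest first]: 145 @ $12 + 90 @ $11 + 40 @ $10 = $3,130
Sale 3 (158) [LIFO — newest first]: 158 @ $8 = $1,264
Total COGS = $3,365 + $3,130 + $1,264 = $7,759
Ending inventory: 78 @ $10 + 94 @ $8 = $1,532

COGS = $7,759; ending inventory = $1,532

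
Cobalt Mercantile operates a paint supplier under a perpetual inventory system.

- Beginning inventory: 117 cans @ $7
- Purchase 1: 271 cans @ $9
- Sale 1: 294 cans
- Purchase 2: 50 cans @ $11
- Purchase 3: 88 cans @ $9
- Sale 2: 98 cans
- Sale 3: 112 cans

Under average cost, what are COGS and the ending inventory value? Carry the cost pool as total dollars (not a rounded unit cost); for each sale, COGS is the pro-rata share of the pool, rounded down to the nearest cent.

After Beginning: 117 on hand, pool $819.00 (≈ $7.0000 each)
After Purchase 1: 388 on hand, pool $3,258.00 (≈ $8.3969 each)
Sale 1, sell 294: 294/388 × $3,258.00 → $2,468.69
After Purchase 2: 144 on hand, pool $1,339.31 (≈ $9.3008 each)
After Purchase 3: 232 on hand, pool $2,131.31 (≈ $9.1867 each)
Sale 2, sell 98: 98/232 × $2,131.31 → $900.29
Sale 3, sell 112: 112/134 × $1,231.02 → $1,028.91
Total COGS = $2,468.69 + $900.29 + $1,028.91 = $4,397.89
Ending inventory (cost pool remaining) = $202.11
Check: goods available $4,600.00 = COGS $4,397.89 + ending $202.11

COGS = $4,397.89; ending inventory = $202.11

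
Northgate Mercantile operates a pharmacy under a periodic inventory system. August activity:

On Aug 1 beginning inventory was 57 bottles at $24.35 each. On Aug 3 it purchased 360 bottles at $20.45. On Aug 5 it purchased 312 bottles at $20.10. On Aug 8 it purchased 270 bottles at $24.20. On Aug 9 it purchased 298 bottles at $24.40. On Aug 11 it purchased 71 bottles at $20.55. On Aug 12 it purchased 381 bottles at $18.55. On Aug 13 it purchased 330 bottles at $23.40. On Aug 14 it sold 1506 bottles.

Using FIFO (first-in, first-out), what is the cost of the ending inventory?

Ending inventory = $12,229.65

Aug 14, 1506 sold [FIFO — oldest first]: 57 @ $24.35 + 360 @ $20.45 + 312 @ $20.10 + 270 @ $24.20 + 298 @ $24.40 + 71 @ $20.55 + 138 @ $18.55 = $32,845.30
Ending inventory: 243 @ $18.55 + 330 @ $23.40 = $12,229.65
Check: goods available $45,074.95 = COGS $32,845.30 + ending $12,229.65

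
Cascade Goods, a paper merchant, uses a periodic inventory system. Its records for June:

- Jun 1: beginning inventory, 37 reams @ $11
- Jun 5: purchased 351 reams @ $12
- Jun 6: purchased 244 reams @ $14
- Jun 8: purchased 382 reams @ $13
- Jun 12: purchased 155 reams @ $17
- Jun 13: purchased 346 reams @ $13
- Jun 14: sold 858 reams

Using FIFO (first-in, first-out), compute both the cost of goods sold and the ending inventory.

Jun 14, 858 sold [FIFO — oldest first]: 37 @ $11 + 351 @ $12 + 244 @ $14 + 226 @ $13 = $10,973
Ending inventory: 156 @ $13 + 155 @ $17 + 346 @ $13 = $9,161
Check: goods available $20,134 = COGS $10,973 + ending $9,161

COGS = $10,973; ending inventory = $9,161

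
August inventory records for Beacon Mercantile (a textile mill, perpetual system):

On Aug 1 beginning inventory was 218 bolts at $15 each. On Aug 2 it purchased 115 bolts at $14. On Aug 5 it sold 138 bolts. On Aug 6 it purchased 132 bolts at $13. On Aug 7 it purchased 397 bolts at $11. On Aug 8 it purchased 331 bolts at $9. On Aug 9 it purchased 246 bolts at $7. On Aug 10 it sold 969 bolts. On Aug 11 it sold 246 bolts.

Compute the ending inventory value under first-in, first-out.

Ending inventory = $602

Aug 5, 138 sold [FIFO — oldest first]: 138 @ $15 = $2,070
Aug 10, 969 sold [FIFO — oldest first]: 80 @ $15 + 115 @ $14 + 132 @ $13 + 397 @ $11 + 245 @ $9 = $11,098
Aug 11, 246 sold [FIFO — oldest first]: 86 @ $9 + 160 @ $7 = $1,894
Total COGS = $2,070 + $11,098 + $1,894 = $15,062
Ending inventory: 86 @ $7 = $602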